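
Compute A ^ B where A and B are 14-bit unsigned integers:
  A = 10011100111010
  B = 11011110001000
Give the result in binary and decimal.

Apply ^ to each column (1 where bits differ):
  10011100111010
^ 11011110001000
----------------
  01000010110010

Answer: 01000010110010 (4274)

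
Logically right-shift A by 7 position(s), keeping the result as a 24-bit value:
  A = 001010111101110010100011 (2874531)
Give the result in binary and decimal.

Logical shift right by 7: drop the bottom 7 bit(s), prepend 7 zero(s) on the left.
  001010111101110010100011  ->  keep [00101011110111001], discard [0100011], prepend 0000000
= 000000000101011110111001

Answer: 000000000101011110111001 (22457)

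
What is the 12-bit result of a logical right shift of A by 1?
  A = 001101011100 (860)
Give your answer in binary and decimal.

Logical shift right by 1: drop the bottom 1 bit(s), prepend 1 zero(s) on the left.
  001101011100  ->  keep [00110101110], discard [0], prepend 0
= 000110101110

Answer: 000110101110 (430)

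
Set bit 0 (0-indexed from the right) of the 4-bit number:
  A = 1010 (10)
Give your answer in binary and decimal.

Mask = 1 << 0 = 0001
Bit 0 of A is 0, so OR-ing with the mask flips it to 1.
  1010
| 0001
------
  1011

Answer: 1011 (11)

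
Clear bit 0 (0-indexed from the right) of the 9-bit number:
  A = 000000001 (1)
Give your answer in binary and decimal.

Mask = ~(1 << 0) = 111111110
Bit 0 of A is 1, so AND-ing with the mask clears it to 0.
  000000001
& 111111110
-----------
  000000000

Answer: 000000000 (0)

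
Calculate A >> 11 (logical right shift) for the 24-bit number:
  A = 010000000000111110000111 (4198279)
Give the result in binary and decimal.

Logical shift right by 11: drop the bottom 11 bit(s), prepend 11 zero(s) on the left.
  010000000000111110000111  ->  keep [0100000000001], discard [11110000111], prepend 00000000000
= 000000000000100000000001

Answer: 000000000000100000000001 (2049)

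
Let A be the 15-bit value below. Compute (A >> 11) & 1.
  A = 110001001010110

Bit 11 is the 12th from the right.
  110001001010110
     ^
That bit is 0.

Answer: 0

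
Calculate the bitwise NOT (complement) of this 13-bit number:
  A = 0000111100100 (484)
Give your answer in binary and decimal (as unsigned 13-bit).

Flip each bit (0->1, 1->0):
  0000111100100
  1111000011011

Answer: 1111000011011 (7707)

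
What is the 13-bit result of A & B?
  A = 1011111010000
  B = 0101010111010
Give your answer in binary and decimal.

Apply & to each column (1 only where both bits are 1):
  1011111010000
& 0101010111010
---------------
  0001010010000

Answer: 0001010010000 (656)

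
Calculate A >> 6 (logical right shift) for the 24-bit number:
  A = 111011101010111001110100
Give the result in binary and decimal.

Logical shift right by 6: drop the bottom 6 bit(s), prepend 6 zero(s) on the left.
  111011101010111001110100  ->  keep [111011101010111001], discard [110100], prepend 000000
= 000000111011101010111001

Answer: 000000111011101010111001 (244409)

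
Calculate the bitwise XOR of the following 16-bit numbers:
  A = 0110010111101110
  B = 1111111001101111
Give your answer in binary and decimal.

Apply ^ to each column (1 where bits differ):
  0110010111101110
^ 1111111001101111
------------------
  1001101110000001

Answer: 1001101110000001 (39809)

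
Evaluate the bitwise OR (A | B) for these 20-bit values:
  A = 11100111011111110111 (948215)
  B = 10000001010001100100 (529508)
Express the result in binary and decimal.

Apply | to each column (1 where either bit is 1):
  11100111011111110111
| 10000001010001100100
----------------------
  11100111011111110111

Answer: 11100111011111110111 (948215)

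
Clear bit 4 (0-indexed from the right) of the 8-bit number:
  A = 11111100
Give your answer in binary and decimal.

Mask = ~(1 << 4) = 11101111
Bit 4 of A is 1, so AND-ing with the mask clears it to 0.
  11111100
& 11101111
----------
  11101100

Answer: 11101100 (236)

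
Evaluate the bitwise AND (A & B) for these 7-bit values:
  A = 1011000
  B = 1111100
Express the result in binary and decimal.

Apply & to each column (1 only where both bits are 1):
  1011000
& 1111100
---------
  1011000

Answer: 1011000 (88)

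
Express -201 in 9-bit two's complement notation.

1. Binary of +201:  011001001
2. Invert bits:     100110110
3. Add 1:           100110111

Answer: 100110111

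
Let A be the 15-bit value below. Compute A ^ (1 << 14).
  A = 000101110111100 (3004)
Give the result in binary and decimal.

Mask = 1 << 14 = 100000000000000
Bit 14 of A is 0; XOR with the mask flips it to 1.
  000101110111100
^ 100000000000000
-----------------
  100101110111100

Answer: 100101110111100 (19388)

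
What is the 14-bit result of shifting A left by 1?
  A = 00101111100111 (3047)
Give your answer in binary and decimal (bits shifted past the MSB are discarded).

Shift left by 1: drop the top 1 bit(s), append 1 zero(s) on the right.
  00101111100111  ->  discard [0], keep [0101111100111], append 0
= 01011111001110

Answer: 01011111001110 (6094)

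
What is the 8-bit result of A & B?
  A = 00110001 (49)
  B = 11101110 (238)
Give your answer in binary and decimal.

Apply & to each column (1 only where both bits are 1):
  00110001
& 11101110
----------
  00100000

Answer: 00100000 (32)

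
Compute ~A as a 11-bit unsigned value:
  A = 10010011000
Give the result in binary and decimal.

Flip each bit (0->1, 1->0):
  10010011000
  01101100111

Answer: 01101100111 (871)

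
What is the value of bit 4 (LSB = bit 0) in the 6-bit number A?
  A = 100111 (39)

Bit 4 is the 5th from the right.
  100111
   ^
That bit is 0.

Answer: 0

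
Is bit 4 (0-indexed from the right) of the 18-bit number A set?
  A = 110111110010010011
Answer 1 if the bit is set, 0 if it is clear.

Bit 4 is the 5th from the right.
  110111110010010011
               ^
That bit is 1.

Answer: 1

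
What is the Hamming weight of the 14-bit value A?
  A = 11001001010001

11001001010001
1-bits at positions (from bit 0 = LSB): 0, 4, 6, 9, 12, 13
Count = 6

Answer: 6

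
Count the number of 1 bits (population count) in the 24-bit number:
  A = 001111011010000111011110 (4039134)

001111011010000111011110
1-bits at positions (from bit 0 = LSB): 1, 2, 3, 4, 6, 7, 8, 13, 15, 16, 18, 19, 20, 21
Count = 14

Answer: 14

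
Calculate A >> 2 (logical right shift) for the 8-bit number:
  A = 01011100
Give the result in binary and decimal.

Logical shift right by 2: drop the bottom 2 bit(s), prepend 2 zero(s) on the left.
  01011100  ->  keep [010111], discard [00], prepend 00
= 00010111

Answer: 00010111 (23)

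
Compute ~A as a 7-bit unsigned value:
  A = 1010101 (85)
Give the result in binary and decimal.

Flip each bit (0->1, 1->0):
  1010101
  0101010

Answer: 0101010 (42)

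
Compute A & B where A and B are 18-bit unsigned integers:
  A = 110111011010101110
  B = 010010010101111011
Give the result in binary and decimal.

Apply & to each column (1 only where both bits are 1):
  110111011010101110
& 010010010101111011
--------------------
  010010010000101010

Answer: 010010010000101010 (74794)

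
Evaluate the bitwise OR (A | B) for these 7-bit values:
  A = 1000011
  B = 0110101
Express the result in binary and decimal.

Apply | to each column (1 where either bit is 1):
  1000011
| 0110101
---------
  1110111

Answer: 1110111 (119)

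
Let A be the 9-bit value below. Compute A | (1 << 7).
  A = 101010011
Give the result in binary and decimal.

Mask = 1 << 7 = 010000000
Bit 7 of A is 0, so OR-ing with the mask flips it to 1.
  101010011
| 010000000
-----------
  111010011

Answer: 111010011 (467)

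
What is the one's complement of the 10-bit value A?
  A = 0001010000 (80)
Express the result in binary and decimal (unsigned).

Flip each bit (0->1, 1->0):
  0001010000
  1110101111

Answer: 1110101111 (943)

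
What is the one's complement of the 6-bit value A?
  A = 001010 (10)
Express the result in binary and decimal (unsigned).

Flip each bit (0->1, 1->0):
  001010
  110101

Answer: 110101 (53)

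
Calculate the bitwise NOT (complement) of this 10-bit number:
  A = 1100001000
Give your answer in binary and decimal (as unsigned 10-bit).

Flip each bit (0->1, 1->0):
  1100001000
  0011110111

Answer: 0011110111 (247)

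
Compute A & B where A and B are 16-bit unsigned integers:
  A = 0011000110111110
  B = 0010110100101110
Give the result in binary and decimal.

Apply & to each column (1 only where both bits are 1):
  0011000110111110
& 0010110100101110
------------------
  0010000100101110

Answer: 0010000100101110 (8494)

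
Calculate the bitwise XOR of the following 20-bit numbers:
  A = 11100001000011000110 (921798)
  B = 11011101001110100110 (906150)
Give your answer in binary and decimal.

Apply ^ to each column (1 where bits differ):
  11100001000011000110
^ 11011101001110100110
----------------------
  00111100001101100000

Answer: 00111100001101100000 (246624)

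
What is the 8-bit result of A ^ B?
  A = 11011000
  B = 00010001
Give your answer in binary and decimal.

Apply ^ to each column (1 where bits differ):
  11011000
^ 00010001
----------
  11001001

Answer: 11001001 (201)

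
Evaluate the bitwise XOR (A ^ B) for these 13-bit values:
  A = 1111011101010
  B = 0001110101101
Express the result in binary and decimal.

Apply ^ to each column (1 where bits differ):
  1111011101010
^ 0001110101101
---------------
  1110101000111

Answer: 1110101000111 (7495)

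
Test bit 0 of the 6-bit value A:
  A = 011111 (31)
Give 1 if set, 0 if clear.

Bit 0 is the 1st from the right.
  011111
       ^
That bit is 1.

Answer: 1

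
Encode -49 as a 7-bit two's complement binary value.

1. Binary of +49:  0110001
2. Invert bits:     1001110
3. Add 1:           1001111

Answer: 1001111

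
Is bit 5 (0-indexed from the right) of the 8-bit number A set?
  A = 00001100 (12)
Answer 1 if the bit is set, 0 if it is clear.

Bit 5 is the 6th from the right.
  00001100
    ^
That bit is 0.

Answer: 0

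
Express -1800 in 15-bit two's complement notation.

1. Binary of +1800:  000011100001000
2. Invert bits:     111100011110111
3. Add 1:           111100011111000

Answer: 111100011111000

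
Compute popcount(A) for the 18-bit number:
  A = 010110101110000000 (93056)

010110101110000000
1-bits at positions (from bit 0 = LSB): 7, 8, 9, 11, 13, 14, 16
Count = 7

Answer: 7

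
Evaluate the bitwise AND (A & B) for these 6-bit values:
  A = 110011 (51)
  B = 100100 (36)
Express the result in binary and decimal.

Apply & to each column (1 only where both bits are 1):
  110011
& 100100
--------
  100000

Answer: 100000 (32)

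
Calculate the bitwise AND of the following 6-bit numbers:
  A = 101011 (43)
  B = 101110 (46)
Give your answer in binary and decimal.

Apply & to each column (1 only where both bits are 1):
  101011
& 101110
--------
  101010

Answer: 101010 (42)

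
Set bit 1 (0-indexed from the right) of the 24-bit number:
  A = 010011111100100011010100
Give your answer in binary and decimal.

Mask = 1 << 1 = 000000000000000000000010
Bit 1 of A is 0, so OR-ing with the mask flips it to 1.
  010011111100100011010100
| 000000000000000000000010
--------------------------
  010011111100100011010110

Answer: 010011111100100011010110 (5228758)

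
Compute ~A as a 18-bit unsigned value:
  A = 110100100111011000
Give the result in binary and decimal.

Flip each bit (0->1, 1->0):
  110100100111011000
  001011011000100111

Answer: 001011011000100111 (46631)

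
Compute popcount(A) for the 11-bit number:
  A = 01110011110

01110011110
1-bits at positions (from bit 0 = LSB): 1, 2, 3, 4, 7, 8, 9
Count = 7

Answer: 7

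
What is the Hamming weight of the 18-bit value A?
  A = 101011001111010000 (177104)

101011001111010000
1-bits at positions (from bit 0 = LSB): 4, 6, 7, 8, 9, 12, 13, 15, 17
Count = 9

Answer: 9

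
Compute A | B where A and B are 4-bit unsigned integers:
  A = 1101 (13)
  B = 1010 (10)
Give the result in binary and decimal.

Apply | to each column (1 where either bit is 1):
  1101
| 1010
------
  1111

Answer: 1111 (15)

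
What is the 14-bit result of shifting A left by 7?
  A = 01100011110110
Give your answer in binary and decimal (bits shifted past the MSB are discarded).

Shift left by 7: drop the top 7 bit(s), append 7 zero(s) on the right.
  01100011110110  ->  discard [0110001], keep [1110110], append 0000000
= 11101100000000

Answer: 11101100000000 (15104)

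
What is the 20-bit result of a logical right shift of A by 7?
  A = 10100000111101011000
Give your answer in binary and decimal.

Logical shift right by 7: drop the bottom 7 bit(s), prepend 7 zero(s) on the left.
  10100000111101011000  ->  keep [1010000011110], discard [1011000], prepend 0000000
= 00000001010000011110

Answer: 00000001010000011110 (5150)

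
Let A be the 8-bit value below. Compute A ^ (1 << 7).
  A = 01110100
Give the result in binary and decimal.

Mask = 1 << 7 = 10000000
Bit 7 of A is 0; XOR with the mask flips it to 1.
  01110100
^ 10000000
----------
  11110100

Answer: 11110100 (244)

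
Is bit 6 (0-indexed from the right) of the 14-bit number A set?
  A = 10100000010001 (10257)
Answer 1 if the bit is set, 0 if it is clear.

Bit 6 is the 7th from the right.
  10100000010001
         ^
That bit is 0.

Answer: 0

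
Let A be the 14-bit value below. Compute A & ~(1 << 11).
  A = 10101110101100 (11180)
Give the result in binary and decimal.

Mask = ~(1 << 11) = 11011111111111
Bit 11 of A is 1, so AND-ing with the mask clears it to 0.
  10101110101100
& 11011111111111
----------------
  10001110101100

Answer: 10001110101100 (9132)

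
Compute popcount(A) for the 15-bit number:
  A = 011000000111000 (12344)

011000000111000
1-bits at positions (from bit 0 = LSB): 3, 4, 5, 12, 13
Count = 5

Answer: 5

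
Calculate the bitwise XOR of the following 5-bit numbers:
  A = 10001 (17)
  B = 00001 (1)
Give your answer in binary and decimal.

Apply ^ to each column (1 where bits differ):
  10001
^ 00001
-------
  10000

Answer: 10000 (16)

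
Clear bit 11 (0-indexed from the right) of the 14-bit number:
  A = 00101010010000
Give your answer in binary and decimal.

Mask = ~(1 << 11) = 11011111111111
Bit 11 of A is 1, so AND-ing with the mask clears it to 0.
  00101010010000
& 11011111111111
----------------
  00001010010000

Answer: 00001010010000 (656)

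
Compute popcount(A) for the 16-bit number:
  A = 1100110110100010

1100110110100010
1-bits at positions (from bit 0 = LSB): 1, 5, 7, 8, 10, 11, 14, 15
Count = 8

Answer: 8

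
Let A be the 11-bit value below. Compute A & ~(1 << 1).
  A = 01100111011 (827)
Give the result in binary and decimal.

Mask = ~(1 << 1) = 11111111101
Bit 1 of A is 1, so AND-ing with the mask clears it to 0.
  01100111011
& 11111111101
-------------
  01100111001

Answer: 01100111001 (825)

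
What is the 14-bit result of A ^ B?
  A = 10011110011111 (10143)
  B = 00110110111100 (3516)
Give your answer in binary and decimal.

Apply ^ to each column (1 where bits differ):
  10011110011111
^ 00110110111100
----------------
  10101000100011

Answer: 10101000100011 (10787)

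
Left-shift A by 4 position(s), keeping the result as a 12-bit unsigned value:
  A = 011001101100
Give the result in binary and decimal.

Shift left by 4: drop the top 4 bit(s), append 4 zero(s) on the right.
  011001101100  ->  discard [0110], keep [01101100], append 0000
= 011011000000

Answer: 011011000000 (1728)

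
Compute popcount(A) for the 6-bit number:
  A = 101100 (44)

101100
1-bits at positions (from bit 0 = LSB): 2, 3, 5
Count = 3

Answer: 3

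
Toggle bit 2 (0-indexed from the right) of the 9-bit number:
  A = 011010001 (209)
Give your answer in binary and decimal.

Mask = 1 << 2 = 000000100
Bit 2 of A is 0; XOR with the mask flips it to 1.
  011010001
^ 000000100
-----------
  011010101

Answer: 011010101 (213)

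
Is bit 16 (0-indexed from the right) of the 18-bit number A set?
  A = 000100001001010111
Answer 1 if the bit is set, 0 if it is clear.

Bit 16 is the 17th from the right.
  000100001001010111
   ^
That bit is 0.

Answer: 0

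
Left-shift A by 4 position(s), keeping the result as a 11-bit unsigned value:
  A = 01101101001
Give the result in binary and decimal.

Shift left by 4: drop the top 4 bit(s), append 4 zero(s) on the right.
  01101101001  ->  discard [0110], keep [1101001], append 0000
= 11010010000

Answer: 11010010000 (1680)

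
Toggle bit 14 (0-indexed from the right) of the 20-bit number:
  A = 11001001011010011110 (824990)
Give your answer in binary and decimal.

Mask = 1 << 14 = 00000100000000000000
Bit 14 of A is 0; XOR with the mask flips it to 1.
  11001001011010011110
^ 00000100000000000000
----------------------
  11001101011010011110

Answer: 11001101011010011110 (841374)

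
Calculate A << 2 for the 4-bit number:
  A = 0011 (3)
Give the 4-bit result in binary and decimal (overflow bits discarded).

Shift left by 2: drop the top 2 bit(s), append 2 zero(s) on the right.
  0011  ->  discard [00], keep [11], append 00
= 1100

Answer: 1100 (12)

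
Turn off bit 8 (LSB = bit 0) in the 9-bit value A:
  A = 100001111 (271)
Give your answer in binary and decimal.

Mask = ~(1 << 8) = 011111111
Bit 8 of A is 1, so AND-ing with the mask clears it to 0.
  100001111
& 011111111
-----------
  000001111

Answer: 000001111 (15)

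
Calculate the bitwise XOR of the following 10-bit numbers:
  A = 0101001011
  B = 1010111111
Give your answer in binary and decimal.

Apply ^ to each column (1 where bits differ):
  0101001011
^ 1010111111
------------
  1111110100

Answer: 1111110100 (1012)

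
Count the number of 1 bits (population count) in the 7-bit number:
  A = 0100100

0100100
1-bits at positions (from bit 0 = LSB): 2, 5
Count = 2

Answer: 2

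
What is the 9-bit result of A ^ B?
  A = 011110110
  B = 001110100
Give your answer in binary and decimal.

Apply ^ to each column (1 where bits differ):
  011110110
^ 001110100
-----------
  010000010

Answer: 010000010 (130)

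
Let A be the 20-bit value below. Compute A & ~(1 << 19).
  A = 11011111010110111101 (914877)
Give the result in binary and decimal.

Mask = ~(1 << 19) = 01111111111111111111
Bit 19 of A is 1, so AND-ing with the mask clears it to 0.
  11011111010110111101
& 01111111111111111111
----------------------
  01011111010110111101

Answer: 01011111010110111101 (390589)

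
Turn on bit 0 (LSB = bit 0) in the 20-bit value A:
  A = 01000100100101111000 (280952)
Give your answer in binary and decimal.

Mask = 1 << 0 = 00000000000000000001
Bit 0 of A is 0, so OR-ing with the mask flips it to 1.
  01000100100101111000
| 00000000000000000001
----------------------
  01000100100101111001

Answer: 01000100100101111001 (280953)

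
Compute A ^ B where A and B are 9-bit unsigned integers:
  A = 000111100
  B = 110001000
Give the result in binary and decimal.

Apply ^ to each column (1 where bits differ):
  000111100
^ 110001000
-----------
  110110100

Answer: 110110100 (436)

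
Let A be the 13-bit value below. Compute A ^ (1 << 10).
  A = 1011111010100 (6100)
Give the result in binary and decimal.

Mask = 1 << 10 = 0010000000000
Bit 10 of A is 1; XOR with the mask flips it to 0.
  1011111010100
^ 0010000000000
---------------
  1001111010100

Answer: 1001111010100 (5076)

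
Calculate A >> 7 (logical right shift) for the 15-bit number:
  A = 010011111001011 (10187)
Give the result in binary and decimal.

Logical shift right by 7: drop the bottom 7 bit(s), prepend 7 zero(s) on the left.
  010011111001011  ->  keep [01001111], discard [1001011], prepend 0000000
= 000000001001111

Answer: 000000001001111 (79)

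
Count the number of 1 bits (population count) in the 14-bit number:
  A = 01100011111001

01100011111001
1-bits at positions (from bit 0 = LSB): 0, 3, 4, 5, 6, 7, 11, 12
Count = 8

Answer: 8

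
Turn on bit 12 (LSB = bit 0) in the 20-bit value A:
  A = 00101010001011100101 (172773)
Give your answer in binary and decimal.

Mask = 1 << 12 = 00000001000000000000
Bit 12 of A is 0, so OR-ing with the mask flips it to 1.
  00101010001011100101
| 00000001000000000000
----------------------
  00101011001011100101

Answer: 00101011001011100101 (176869)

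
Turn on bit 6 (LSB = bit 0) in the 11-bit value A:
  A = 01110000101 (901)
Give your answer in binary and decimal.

Mask = 1 << 6 = 00001000000
Bit 6 of A is 0, so OR-ing with the mask flips it to 1.
  01110000101
| 00001000000
-------------
  01111000101

Answer: 01111000101 (965)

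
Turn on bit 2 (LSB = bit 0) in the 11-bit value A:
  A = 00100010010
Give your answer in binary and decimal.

Mask = 1 << 2 = 00000000100
Bit 2 of A is 0, so OR-ing with the mask flips it to 1.
  00100010010
| 00000000100
-------------
  00100010110

Answer: 00100010110 (278)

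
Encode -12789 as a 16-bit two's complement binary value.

1. Binary of +12789:  0011000111110101
2. Invert bits:     1100111000001010
3. Add 1:           1100111000001011

Answer: 1100111000001011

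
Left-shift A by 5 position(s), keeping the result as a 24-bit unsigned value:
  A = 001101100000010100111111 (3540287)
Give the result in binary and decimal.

Shift left by 5: drop the top 5 bit(s), append 5 zero(s) on the right.
  001101100000010100111111  ->  discard [00110], keep [1100000010100111111], append 00000
= 110000001010011111100000

Answer: 110000001010011111100000 (12625888)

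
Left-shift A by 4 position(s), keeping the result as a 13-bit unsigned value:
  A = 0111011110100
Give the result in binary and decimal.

Shift left by 4: drop the top 4 bit(s), append 4 zero(s) on the right.
  0111011110100  ->  discard [0111], keep [011110100], append 0000
= 0111101000000

Answer: 0111101000000 (3904)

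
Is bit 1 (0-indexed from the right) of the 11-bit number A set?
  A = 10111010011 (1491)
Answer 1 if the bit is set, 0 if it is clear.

Bit 1 is the 2nd from the right.
  10111010011
           ^
That bit is 1.

Answer: 1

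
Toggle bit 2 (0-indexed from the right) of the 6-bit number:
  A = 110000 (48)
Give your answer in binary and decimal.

Mask = 1 << 2 = 000100
Bit 2 of A is 0; XOR with the mask flips it to 1.
  110000
^ 000100
--------
  110100

Answer: 110100 (52)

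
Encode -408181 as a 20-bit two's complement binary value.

1. Binary of +408181:  01100011101001110101
2. Invert bits:     10011100010110001010
3. Add 1:           10011100010110001011

Answer: 10011100010110001011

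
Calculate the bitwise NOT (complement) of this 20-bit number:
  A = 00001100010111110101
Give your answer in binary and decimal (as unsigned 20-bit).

Flip each bit (0->1, 1->0):
  00001100010111110101
  11110011101000001010

Answer: 11110011101000001010 (997898)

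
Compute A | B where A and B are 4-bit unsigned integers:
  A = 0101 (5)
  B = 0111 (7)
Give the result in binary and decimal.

Apply | to each column (1 where either bit is 1):
  0101
| 0111
------
  0111

Answer: 0111 (7)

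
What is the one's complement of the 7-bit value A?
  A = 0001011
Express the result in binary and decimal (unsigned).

Flip each bit (0->1, 1->0):
  0001011
  1110100

Answer: 1110100 (116)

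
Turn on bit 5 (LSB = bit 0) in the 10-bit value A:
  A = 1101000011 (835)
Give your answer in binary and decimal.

Mask = 1 << 5 = 0000100000
Bit 5 of A is 0, so OR-ing with the mask flips it to 1.
  1101000011
| 0000100000
------------
  1101100011

Answer: 1101100011 (867)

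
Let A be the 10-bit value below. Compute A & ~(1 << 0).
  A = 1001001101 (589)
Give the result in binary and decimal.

Mask = ~(1 << 0) = 1111111110
Bit 0 of A is 1, so AND-ing with the mask clears it to 0.
  1001001101
& 1111111110
------------
  1001001100

Answer: 1001001100 (588)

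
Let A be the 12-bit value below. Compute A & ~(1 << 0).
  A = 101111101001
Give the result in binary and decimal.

Mask = ~(1 << 0) = 111111111110
Bit 0 of A is 1, so AND-ing with the mask clears it to 0.
  101111101001
& 111111111110
--------------
  101111101000

Answer: 101111101000 (3048)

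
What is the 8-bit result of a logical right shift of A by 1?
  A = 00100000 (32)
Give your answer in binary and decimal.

Logical shift right by 1: drop the bottom 1 bit(s), prepend 1 zero(s) on the left.
  00100000  ->  keep [0010000], discard [0], prepend 0
= 00010000

Answer: 00010000 (16)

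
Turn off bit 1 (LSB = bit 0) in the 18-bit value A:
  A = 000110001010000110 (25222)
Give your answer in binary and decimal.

Mask = ~(1 << 1) = 111111111111111101
Bit 1 of A is 1, so AND-ing with the mask clears it to 0.
  000110001010000110
& 111111111111111101
--------------------
  000110001010000100

Answer: 000110001010000100 (25220)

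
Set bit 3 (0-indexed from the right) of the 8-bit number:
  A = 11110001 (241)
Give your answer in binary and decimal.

Mask = 1 << 3 = 00001000
Bit 3 of A is 0, so OR-ing with the mask flips it to 1.
  11110001
| 00001000
----------
  11111001

Answer: 11111001 (249)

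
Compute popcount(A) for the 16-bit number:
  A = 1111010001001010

1111010001001010
1-bits at positions (from bit 0 = LSB): 1, 3, 6, 10, 12, 13, 14, 15
Count = 8

Answer: 8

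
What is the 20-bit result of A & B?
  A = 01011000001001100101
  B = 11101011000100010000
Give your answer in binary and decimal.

Apply & to each column (1 only where both bits are 1):
  01011000001001100101
& 11101011000100010000
----------------------
  01001000000000000000

Answer: 01001000000000000000 (294912)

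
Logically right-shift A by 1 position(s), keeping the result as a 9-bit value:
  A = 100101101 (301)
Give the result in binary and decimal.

Logical shift right by 1: drop the bottom 1 bit(s), prepend 1 zero(s) on the left.
  100101101  ->  keep [10010110], discard [1], prepend 0
= 010010110

Answer: 010010110 (150)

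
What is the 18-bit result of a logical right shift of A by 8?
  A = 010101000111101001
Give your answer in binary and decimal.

Logical shift right by 8: drop the bottom 8 bit(s), prepend 8 zero(s) on the left.
  010101000111101001  ->  keep [0101010001], discard [11101001], prepend 00000000
= 000000000101010001

Answer: 000000000101010001 (337)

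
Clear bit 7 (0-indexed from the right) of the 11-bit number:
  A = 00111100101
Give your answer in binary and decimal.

Mask = ~(1 << 7) = 11101111111
Bit 7 of A is 1, so AND-ing with the mask clears it to 0.
  00111100101
& 11101111111
-------------
  00101100101

Answer: 00101100101 (357)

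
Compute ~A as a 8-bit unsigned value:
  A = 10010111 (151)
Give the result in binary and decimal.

Flip each bit (0->1, 1->0):
  10010111
  01101000

Answer: 01101000 (104)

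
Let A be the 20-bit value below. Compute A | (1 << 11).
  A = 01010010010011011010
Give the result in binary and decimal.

Mask = 1 << 11 = 00000000100000000000
Bit 11 of A is 0, so OR-ing with the mask flips it to 1.
  01010010010011011010
| 00000000100000000000
----------------------
  01010010110011011010

Answer: 01010010110011011010 (339162)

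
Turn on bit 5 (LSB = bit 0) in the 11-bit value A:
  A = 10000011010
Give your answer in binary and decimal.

Mask = 1 << 5 = 00000100000
Bit 5 of A is 0, so OR-ing with the mask flips it to 1.
  10000011010
| 00000100000
-------------
  10000111010

Answer: 10000111010 (1082)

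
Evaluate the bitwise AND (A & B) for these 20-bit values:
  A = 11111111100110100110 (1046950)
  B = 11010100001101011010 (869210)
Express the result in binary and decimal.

Apply & to each column (1 only where both bits are 1):
  11111111100110100110
& 11010100001101011010
----------------------
  11010100000100000010

Answer: 11010100000100000010 (868610)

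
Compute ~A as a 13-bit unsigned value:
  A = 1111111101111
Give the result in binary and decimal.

Flip each bit (0->1, 1->0):
  1111111101111
  0000000010000

Answer: 0000000010000 (16)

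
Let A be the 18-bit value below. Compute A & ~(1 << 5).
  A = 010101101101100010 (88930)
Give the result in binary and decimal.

Mask = ~(1 << 5) = 111111111111011111
Bit 5 of A is 1, so AND-ing with the mask clears it to 0.
  010101101101100010
& 111111111111011111
--------------------
  010101101101000010

Answer: 010101101101000010 (88898)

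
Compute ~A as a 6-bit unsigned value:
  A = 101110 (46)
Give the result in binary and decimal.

Flip each bit (0->1, 1->0):
  101110
  010001

Answer: 010001 (17)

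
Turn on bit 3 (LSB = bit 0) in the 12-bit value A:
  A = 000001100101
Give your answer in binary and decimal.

Mask = 1 << 3 = 000000001000
Bit 3 of A is 0, so OR-ing with the mask flips it to 1.
  000001100101
| 000000001000
--------------
  000001101101

Answer: 000001101101 (109)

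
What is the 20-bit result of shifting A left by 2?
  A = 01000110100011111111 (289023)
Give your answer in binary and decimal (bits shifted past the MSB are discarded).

Shift left by 2: drop the top 2 bit(s), append 2 zero(s) on the right.
  01000110100011111111  ->  discard [01], keep [000110100011111111], append 00
= 00011010001111111100

Answer: 00011010001111111100 (107516)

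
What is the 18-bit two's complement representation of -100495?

1. Binary of +100495:  011000100010001111
2. Invert bits:     100111011101110000
3. Add 1:           100111011101110001

Answer: 100111011101110001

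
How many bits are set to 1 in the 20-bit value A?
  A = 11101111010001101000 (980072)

11101111010001101000
1-bits at positions (from bit 0 = LSB): 3, 5, 6, 10, 12, 13, 14, 15, 17, 18, 19
Count = 11

Answer: 11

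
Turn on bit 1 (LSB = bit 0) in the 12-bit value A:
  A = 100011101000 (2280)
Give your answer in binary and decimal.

Mask = 1 << 1 = 000000000010
Bit 1 of A is 0, so OR-ing with the mask flips it to 1.
  100011101000
| 000000000010
--------------
  100011101010

Answer: 100011101010 (2282)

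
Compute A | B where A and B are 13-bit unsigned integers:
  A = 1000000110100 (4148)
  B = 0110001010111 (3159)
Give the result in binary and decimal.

Apply | to each column (1 where either bit is 1):
  1000000110100
| 0110001010111
---------------
  1110001110111

Answer: 1110001110111 (7287)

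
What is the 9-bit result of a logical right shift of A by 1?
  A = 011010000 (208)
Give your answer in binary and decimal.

Logical shift right by 1: drop the bottom 1 bit(s), prepend 1 zero(s) on the left.
  011010000  ->  keep [01101000], discard [0], prepend 0
= 001101000

Answer: 001101000 (104)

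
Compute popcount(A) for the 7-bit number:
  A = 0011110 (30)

0011110
1-bits at positions (from bit 0 = LSB): 1, 2, 3, 4
Count = 4

Answer: 4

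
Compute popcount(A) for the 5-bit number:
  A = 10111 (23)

10111
1-bits at positions (from bit 0 = LSB): 0, 1, 2, 4
Count = 4

Answer: 4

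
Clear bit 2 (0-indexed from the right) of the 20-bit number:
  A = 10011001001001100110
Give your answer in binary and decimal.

Mask = ~(1 << 2) = 11111111111111111011
Bit 2 of A is 1, so AND-ing with the mask clears it to 0.
  10011001001001100110
& 11111111111111111011
----------------------
  10011001001001100010

Answer: 10011001001001100010 (627298)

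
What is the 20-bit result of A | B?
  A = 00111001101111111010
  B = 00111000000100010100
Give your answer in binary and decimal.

Apply | to each column (1 where either bit is 1):
  00111001101111111010
| 00111000000100010100
----------------------
  00111001101111111110

Answer: 00111001101111111110 (236542)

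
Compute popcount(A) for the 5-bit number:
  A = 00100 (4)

00100
1-bits at positions (from bit 0 = LSB): 2
Count = 1

Answer: 1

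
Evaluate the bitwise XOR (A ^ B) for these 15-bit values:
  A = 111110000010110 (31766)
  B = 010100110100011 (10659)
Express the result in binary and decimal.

Apply ^ to each column (1 where bits differ):
  111110000010110
^ 010100110100011
-----------------
  101010110110101

Answer: 101010110110101 (21941)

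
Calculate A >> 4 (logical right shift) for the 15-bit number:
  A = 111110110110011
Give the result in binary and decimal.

Logical shift right by 4: drop the bottom 4 bit(s), prepend 4 zero(s) on the left.
  111110110110011  ->  keep [11111011011], discard [0011], prepend 0000
= 000011111011011

Answer: 000011111011011 (2011)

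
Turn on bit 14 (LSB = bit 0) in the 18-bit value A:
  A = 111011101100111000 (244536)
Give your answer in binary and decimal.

Mask = 1 << 14 = 000100000000000000
Bit 14 of A is 0, so OR-ing with the mask flips it to 1.
  111011101100111000
| 000100000000000000
--------------------
  111111101100111000

Answer: 111111101100111000 (260920)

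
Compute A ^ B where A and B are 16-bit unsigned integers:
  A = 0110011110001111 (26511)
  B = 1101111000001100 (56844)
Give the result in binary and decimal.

Apply ^ to each column (1 where bits differ):
  0110011110001111
^ 1101111000001100
------------------
  1011100110000011

Answer: 1011100110000011 (47491)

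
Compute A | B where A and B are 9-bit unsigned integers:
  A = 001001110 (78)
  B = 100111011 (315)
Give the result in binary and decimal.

Apply | to each column (1 where either bit is 1):
  001001110
| 100111011
-----------
  101111111

Answer: 101111111 (383)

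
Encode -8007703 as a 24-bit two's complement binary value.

1. Binary of +8007703:  011110100011000000010111
2. Invert bits:     100001011100111111101000
3. Add 1:           100001011100111111101001

Answer: 100001011100111111101001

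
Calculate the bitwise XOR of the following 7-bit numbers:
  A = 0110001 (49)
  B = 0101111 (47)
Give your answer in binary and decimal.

Apply ^ to each column (1 where bits differ):
  0110001
^ 0101111
---------
  0011110

Answer: 0011110 (30)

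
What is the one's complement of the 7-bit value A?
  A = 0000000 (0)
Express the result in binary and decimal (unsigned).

Flip each bit (0->1, 1->0):
  0000000
  1111111

Answer: 1111111 (127)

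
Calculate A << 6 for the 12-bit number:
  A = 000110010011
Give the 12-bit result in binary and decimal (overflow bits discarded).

Shift left by 6: drop the top 6 bit(s), append 6 zero(s) on the right.
  000110010011  ->  discard [000110], keep [010011], append 000000
= 010011000000

Answer: 010011000000 (1216)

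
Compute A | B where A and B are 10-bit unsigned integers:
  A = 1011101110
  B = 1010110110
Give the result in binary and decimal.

Apply | to each column (1 where either bit is 1):
  1011101110
| 1010110110
------------
  1011111110

Answer: 1011111110 (766)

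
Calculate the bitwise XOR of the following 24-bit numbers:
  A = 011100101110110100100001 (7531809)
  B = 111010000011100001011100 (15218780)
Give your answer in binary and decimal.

Apply ^ to each column (1 where bits differ):
  011100101110110100100001
^ 111010000011100001011100
--------------------------
  100110101101010101111101

Answer: 100110101101010101111101 (10147197)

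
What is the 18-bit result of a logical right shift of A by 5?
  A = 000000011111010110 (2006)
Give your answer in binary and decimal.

Logical shift right by 5: drop the bottom 5 bit(s), prepend 5 zero(s) on the left.
  000000011111010110  ->  keep [0000000111110], discard [10110], prepend 00000
= 000000000000111110

Answer: 000000000000111110 (62)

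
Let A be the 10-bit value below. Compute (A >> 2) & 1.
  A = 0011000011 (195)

Bit 2 is the 3rd from the right.
  0011000011
         ^
That bit is 0.

Answer: 0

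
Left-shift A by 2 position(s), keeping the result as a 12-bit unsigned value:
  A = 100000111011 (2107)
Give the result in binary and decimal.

Shift left by 2: drop the top 2 bit(s), append 2 zero(s) on the right.
  100000111011  ->  discard [10], keep [0000111011], append 00
= 000011101100

Answer: 000011101100 (236)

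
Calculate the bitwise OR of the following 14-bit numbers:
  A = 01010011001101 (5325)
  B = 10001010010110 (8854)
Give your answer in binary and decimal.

Apply | to each column (1 where either bit is 1):
  01010011001101
| 10001010010110
----------------
  11011011011111

Answer: 11011011011111 (14047)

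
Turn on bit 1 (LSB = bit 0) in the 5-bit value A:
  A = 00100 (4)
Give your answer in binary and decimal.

Mask = 1 << 1 = 00010
Bit 1 of A is 0, so OR-ing with the mask flips it to 1.
  00100
| 00010
-------
  00110

Answer: 00110 (6)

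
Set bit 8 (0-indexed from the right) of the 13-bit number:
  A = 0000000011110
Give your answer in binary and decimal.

Mask = 1 << 8 = 0000100000000
Bit 8 of A is 0, so OR-ing with the mask flips it to 1.
  0000000011110
| 0000100000000
---------------
  0000100011110

Answer: 0000100011110 (286)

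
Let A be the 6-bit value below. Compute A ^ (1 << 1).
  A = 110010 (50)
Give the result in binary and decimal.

Mask = 1 << 1 = 000010
Bit 1 of A is 1; XOR with the mask flips it to 0.
  110010
^ 000010
--------
  110000

Answer: 110000 (48)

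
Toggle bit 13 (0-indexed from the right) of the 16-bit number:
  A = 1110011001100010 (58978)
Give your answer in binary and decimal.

Mask = 1 << 13 = 0010000000000000
Bit 13 of A is 1; XOR with the mask flips it to 0.
  1110011001100010
^ 0010000000000000
------------------
  1100011001100010

Answer: 1100011001100010 (50786)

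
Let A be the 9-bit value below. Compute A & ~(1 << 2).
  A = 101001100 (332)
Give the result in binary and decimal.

Mask = ~(1 << 2) = 111111011
Bit 2 of A is 1, so AND-ing with the mask clears it to 0.
  101001100
& 111111011
-----------
  101001000

Answer: 101001000 (328)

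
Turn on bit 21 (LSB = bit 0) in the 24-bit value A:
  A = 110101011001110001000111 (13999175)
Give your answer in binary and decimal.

Mask = 1 << 21 = 001000000000000000000000
Bit 21 of A is 0, so OR-ing with the mask flips it to 1.
  110101011001110001000111
| 001000000000000000000000
--------------------------
  111101011001110001000111

Answer: 111101011001110001000111 (16096327)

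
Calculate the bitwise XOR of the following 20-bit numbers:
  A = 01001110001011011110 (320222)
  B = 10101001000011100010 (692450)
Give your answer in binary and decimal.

Apply ^ to each column (1 where bits differ):
  01001110001011011110
^ 10101001000011100010
----------------------
  11100111001000111100

Answer: 11100111001000111100 (946748)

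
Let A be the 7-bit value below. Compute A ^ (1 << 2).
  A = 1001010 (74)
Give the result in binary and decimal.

Mask = 1 << 2 = 0000100
Bit 2 of A is 0; XOR with the mask flips it to 1.
  1001010
^ 0000100
---------
  1001110

Answer: 1001110 (78)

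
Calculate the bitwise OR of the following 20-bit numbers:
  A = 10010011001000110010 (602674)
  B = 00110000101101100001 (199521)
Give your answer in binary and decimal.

Apply | to each column (1 where either bit is 1):
  10010011001000110010
| 00110000101101100001
----------------------
  10110011101101110011

Answer: 10110011101101110011 (736115)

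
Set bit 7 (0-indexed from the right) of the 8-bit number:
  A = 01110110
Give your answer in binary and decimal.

Mask = 1 << 7 = 10000000
Bit 7 of A is 0, so OR-ing with the mask flips it to 1.
  01110110
| 10000000
----------
  11110110

Answer: 11110110 (246)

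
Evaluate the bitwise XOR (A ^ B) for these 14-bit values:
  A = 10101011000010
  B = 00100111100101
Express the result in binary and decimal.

Apply ^ to each column (1 where bits differ):
  10101011000010
^ 00100111100101
----------------
  10001100100111

Answer: 10001100100111 (8999)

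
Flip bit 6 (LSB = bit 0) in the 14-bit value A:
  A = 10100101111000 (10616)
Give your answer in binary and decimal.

Mask = 1 << 6 = 00000001000000
Bit 6 of A is 1; XOR with the mask flips it to 0.
  10100101111000
^ 00000001000000
----------------
  10100100111000

Answer: 10100100111000 (10552)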